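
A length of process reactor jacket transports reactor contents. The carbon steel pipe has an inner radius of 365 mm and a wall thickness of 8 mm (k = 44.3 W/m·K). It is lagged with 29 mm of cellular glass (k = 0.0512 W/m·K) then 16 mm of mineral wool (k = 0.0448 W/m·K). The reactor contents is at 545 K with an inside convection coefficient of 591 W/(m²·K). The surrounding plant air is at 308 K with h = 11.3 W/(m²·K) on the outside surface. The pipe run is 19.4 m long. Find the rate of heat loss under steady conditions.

Radial resistances (cylindrical: R_cond = ln(r_o/r_i)/(2πkL), R_conv = 1/(h·2πrL)):
R_inner film = 1/(h_i·2πr₁L) = 1/(591×2π×0.365×19.4) = 3.803×10^-5 K/W
R_carbon steel pipe wall = ln(373/365)/(2π×44.3×19.4) = 4.015×10^-6 K/W
R_cellular glass = ln(402/373)/(2π×0.0512×19.4) = 0.012 K/W
R_mineral wool = ln(418/402)/(2π×0.0448×19.4) = 0.007147 K/W
R_outer film = 1/(h_o·2πr_oL) = 1/(11.3×2π×0.418×19.4) = 0.001737 K/W
R_total = 0.02092 K/W
Q = ΔT/R_total = 237/0.02092

Q ≈ 11300 W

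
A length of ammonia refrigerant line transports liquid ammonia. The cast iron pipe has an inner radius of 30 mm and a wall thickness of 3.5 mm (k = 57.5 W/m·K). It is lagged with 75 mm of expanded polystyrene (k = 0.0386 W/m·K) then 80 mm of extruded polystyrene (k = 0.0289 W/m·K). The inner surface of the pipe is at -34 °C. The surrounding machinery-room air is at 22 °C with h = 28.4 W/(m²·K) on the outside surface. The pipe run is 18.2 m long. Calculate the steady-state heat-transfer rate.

Q ≈ 129 W

Treating each annulus and film as a series resistance:
R_cast iron pipe wall = ln(33.5/30)/(2π×57.5×18.2) = 1.678×10^-5 K/W
R_expanded polystyrene = ln(108.5/33.5)/(2π×0.0386×18.2) = 0.2662 K/W
R_extruded polystyrene = ln(188.5/108.5)/(2π×0.0289×18.2) = 0.1671 K/W
R_outer film = 1/(h_o·2πr_oL) = 1/(28.4×2π×0.1885×18.2) = 0.001633 K/W
R_total = 0.435 K/W
Q = ΔT/R_total = 56/0.435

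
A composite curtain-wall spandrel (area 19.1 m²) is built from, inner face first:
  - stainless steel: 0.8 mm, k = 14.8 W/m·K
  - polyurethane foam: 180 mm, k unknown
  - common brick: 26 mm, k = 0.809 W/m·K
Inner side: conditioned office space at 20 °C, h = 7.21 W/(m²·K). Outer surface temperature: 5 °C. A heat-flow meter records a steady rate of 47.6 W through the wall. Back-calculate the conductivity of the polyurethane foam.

Using the resistance-network approach (series):
R_inner film = 1/(h_i·A) = 1/(7.21×19.1) = 0.007262 K/W
R_stainless steel = L/(kA) = 0.0008/(14.8×19.1) = 2.83×10^-6 K/W
R_common brick = L/(kA) = 0.026/(0.809×19.1) = 0.001683 K/W
Sum of known resistances R_other = 0.008947 K/W
Total R = ΔT/Q = 15/47.6 = 0.3151 K/W
R_polyurethane foam = R_total − R_other = 0.3062 K/W
k = L/(R·A) = 0.18/(0.3062×19.1)

k ≈ 0.0308 W/(m·K)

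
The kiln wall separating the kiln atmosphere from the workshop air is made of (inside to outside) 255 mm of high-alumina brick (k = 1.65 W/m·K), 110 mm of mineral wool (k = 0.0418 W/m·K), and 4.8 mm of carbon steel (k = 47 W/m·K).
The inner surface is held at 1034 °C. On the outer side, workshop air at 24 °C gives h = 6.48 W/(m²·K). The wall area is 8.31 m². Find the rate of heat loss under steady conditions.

Q ≈ 2850 W

Treating each layer as a thermal resistance in series:
R_high-alumina brick = L/(kA) = 0.255/(1.65×8.31) = 0.0186 K/W
R_mineral wool = L/(kA) = 0.11/(0.0418×8.31) = 0.3167 K/W
R_carbon steel = L/(kA) = 0.0048/(47×8.31) = 1.229×10^-5 K/W
R_outer film = 1/(h_o·A) = 1/(6.48×8.31) = 0.01857 K/W
R_total = 0.3539 K/W
Q = ΔT / R_total = 1010 / 0.3539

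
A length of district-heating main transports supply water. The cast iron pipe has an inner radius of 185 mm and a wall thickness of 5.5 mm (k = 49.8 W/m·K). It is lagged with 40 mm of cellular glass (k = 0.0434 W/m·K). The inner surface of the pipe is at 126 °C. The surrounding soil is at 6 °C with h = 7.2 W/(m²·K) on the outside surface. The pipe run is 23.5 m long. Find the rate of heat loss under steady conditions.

Q ≈ 3550 W

Cylindrical conduction, so R = ln(r₂/r₁)/(2πkL) per layer, in series:
R_cast iron pipe wall = ln(190.5/185)/(2π×49.8×23.5) = 3.984×10^-6 K/W
R_cellular glass = ln(230.5/190.5)/(2π×0.0434×23.5) = 0.02974 K/W
R_outer film = 1/(h_o·2πr_oL) = 1/(7.2×2π×0.2305×23.5) = 0.004081 K/W
R_total = 0.03383 K/W
Q = ΔT/R_total = 120/0.03383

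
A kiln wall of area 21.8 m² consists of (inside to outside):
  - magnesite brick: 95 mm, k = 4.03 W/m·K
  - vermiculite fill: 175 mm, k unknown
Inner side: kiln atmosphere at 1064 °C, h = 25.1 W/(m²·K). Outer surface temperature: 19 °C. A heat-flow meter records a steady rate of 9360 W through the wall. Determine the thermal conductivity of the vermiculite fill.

k ≈ 0.0738 W/(m·K)

Series thermal resistances:
R_inner film = 1/(h_i·A) = 1/(25.1×21.8) = 0.001828 K/W
R_magnesite brick = L/(kA) = 0.095/(4.03×21.8) = 0.001081 K/W
Sum of known resistances R_other = 0.002909 K/W
Total R = ΔT/Q = 1045/9360 = 0.1116 K/W
R_vermiculite fill = R_total − R_other = 0.1087 K/W
k = L/(R·A) = 0.175/(0.1087×21.8)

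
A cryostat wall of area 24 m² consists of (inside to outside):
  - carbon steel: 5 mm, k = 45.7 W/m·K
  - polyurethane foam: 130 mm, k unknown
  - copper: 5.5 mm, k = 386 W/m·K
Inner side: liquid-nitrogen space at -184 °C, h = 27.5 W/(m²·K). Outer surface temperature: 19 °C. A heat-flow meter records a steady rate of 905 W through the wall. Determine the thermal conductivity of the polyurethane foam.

k ≈ 0.0243 W/(m·K)

Treating each layer as a thermal resistance in series:
R_inner film = 1/(h_i·A) = 1/(27.5×24) = 0.001515 K/W
R_carbon steel = L/(kA) = 0.005/(45.7×24) = 4.559×10^-6 K/W
R_copper = L/(kA) = 0.0055/(386×24) = 5.937×10^-7 K/W
Sum of known resistances R_other = 0.00152 K/W
Total R = ΔT/Q = 203/905 = 0.2243 K/W
R_polyurethane foam = R_total − R_other = 0.2228 K/W
k = L/(R·A) = 0.13/(0.2228×24)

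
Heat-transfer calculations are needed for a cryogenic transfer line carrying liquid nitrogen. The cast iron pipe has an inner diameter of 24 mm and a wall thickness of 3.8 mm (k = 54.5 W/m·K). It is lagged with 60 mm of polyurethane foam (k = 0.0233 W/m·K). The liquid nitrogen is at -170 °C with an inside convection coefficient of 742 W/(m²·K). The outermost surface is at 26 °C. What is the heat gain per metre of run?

Cylindrical conduction, so R = ln(r₂/r₁)/(2πkL) per layer, in series:
R_inner film = 1/(h_i·2πr₁L) = 1/(742×2π×0.012×1) = 0.01787 K/W
R_cast iron pipe wall = ln(15.8/12)/(2π×54.5×1) = 8.034×10^-4 K/W
R_polyurethane foam = ln(75.8/15.8)/(2π×0.0233×1) = 10.71 K/W
R_total = 10.73 K/W
Q = ΔT/R_total = 196/10.73

q′ ≈ 18.3 W/m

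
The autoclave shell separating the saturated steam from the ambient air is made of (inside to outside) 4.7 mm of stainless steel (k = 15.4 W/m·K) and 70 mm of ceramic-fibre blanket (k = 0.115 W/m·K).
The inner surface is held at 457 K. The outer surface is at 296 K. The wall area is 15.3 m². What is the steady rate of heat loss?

Using the resistance-network approach (series):
R_stainless steel = L/(kA) = 0.0047/(15.4×15.3) = 1.995×10^-5 K/W
R_ceramic-fibre blanket = L/(kA) = 0.07/(0.115×15.3) = 0.03978 K/W
R_total = 0.0398 K/W
Q = ΔT / R_total = 161 / 0.0398

Q ≈ 4040 W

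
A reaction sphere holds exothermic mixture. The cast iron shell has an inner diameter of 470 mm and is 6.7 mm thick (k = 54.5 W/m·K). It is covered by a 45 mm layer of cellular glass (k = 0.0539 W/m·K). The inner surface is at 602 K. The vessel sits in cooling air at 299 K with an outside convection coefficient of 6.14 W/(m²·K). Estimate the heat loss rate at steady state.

Radial (spherical) resistances in series:
R_cast iron shell = (1/0.235 − 1/0.2417)/(4π×54.5) = 1.722×10^-4 K/W
R_cellular glass = (1/0.2417 − 1/0.2867)/(4π×0.0539) = 0.9588 K/W
R_outer film = 1/(h·4πr_o²) = 1/(6.14×4π×0.2867²) = 0.1577 K/W
R_total = 1.117 K/W
Q = ΔT/R_total = 303/1.117

Q ≈ 271 W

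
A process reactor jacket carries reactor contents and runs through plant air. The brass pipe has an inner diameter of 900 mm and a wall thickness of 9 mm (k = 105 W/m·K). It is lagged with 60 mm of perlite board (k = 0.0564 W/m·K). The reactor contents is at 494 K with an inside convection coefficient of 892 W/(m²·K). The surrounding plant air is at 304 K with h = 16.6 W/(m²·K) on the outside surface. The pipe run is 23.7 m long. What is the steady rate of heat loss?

For a radial system each layer contributes R = ln(r_out/r_in)/(2πkL); films add R = 1/(hA).
R_inner film = 1/(h_i·2πr₁L) = 1/(892×2π×0.45×23.7) = 1.673×10^-5 K/W
R_brass pipe wall = ln(459/450)/(2π×105×23.7) = 1.267×10^-6 K/W
R_perlite board = ln(519/459)/(2π×0.0564×23.7) = 0.01463 K/W
R_outer film = 1/(h_o·2πr_oL) = 1/(16.6×2π×0.519×23.7) = 7.795×10^-4 K/W
R_total = 0.01543 K/W
Q = ΔT/R_total = 190/0.01543

Q ≈ 12300 W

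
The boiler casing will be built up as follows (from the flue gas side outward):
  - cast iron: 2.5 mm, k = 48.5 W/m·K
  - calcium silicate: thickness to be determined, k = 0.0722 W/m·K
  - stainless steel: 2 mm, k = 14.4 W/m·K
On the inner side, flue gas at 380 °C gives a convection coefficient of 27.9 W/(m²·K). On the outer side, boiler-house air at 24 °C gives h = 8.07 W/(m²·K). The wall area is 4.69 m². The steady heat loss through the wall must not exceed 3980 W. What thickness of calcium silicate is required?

L ≈ 18.7 mm

Thermal resistances in series:
R_inner film = 1/(h_i·A) = 1/(27.9×4.69) = 0.007642 K/W
R_cast iron = L/(kA) = 0.0025/(48.5×4.69) = 1.099×10^-5 K/W
R_stainless steel = L/(kA) = 0.002/(14.4×4.69) = 2.961×10^-5 K/W
R_outer film = 1/(h_o·A) = 1/(8.07×4.69) = 0.02642 K/W
Sum of the known resistances R_other = 0.0341 K/W
Required total resistance R_tot = ΔT/Q_allow = 356/3980 = 0.08945 K/W
R_calcium silicate = R_tot − R_other = 0.05534 K/W
L = R·k·A = 0.05534×0.0722×4.69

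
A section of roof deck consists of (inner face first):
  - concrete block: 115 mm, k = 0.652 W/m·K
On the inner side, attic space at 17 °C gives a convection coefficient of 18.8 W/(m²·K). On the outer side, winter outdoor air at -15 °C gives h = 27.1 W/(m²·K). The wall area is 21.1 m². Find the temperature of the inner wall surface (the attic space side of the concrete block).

Thermal resistances in series:
R_inner film = 1/(h_i·A) = 1/(18.8×21.1) = 0.002521 K/W
R_concrete block = L/(kA) = 0.115/(0.652×21.1) = 0.008359 K/W
R_outer film = 1/(h_o·A) = 1/(27.1×21.1) = 0.001749 K/W
R_total = 0.01263 K/W;  Q = ΔT/R_total = 32/0.01263 = 2534 W
T_interface = T_inner − Q·ΣR(inner→interface) = 17 − 2530×0.002521

T ≈ 10.6 °C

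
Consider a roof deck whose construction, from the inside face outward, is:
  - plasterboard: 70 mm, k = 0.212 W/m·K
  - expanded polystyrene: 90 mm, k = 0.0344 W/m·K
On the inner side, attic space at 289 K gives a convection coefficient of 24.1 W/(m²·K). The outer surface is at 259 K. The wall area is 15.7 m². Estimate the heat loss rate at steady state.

Using the resistance-network approach (series):
R_inner film = 1/(h_i·A) = 1/(24.1×15.7) = 0.002643 K/W
R_plasterboard = L/(kA) = 0.07/(0.212×15.7) = 0.02103 K/W
R_expanded polystyrene = L/(kA) = 0.09/(0.0344×15.7) = 0.1666 K/W
R_total = 0.1903 K/W
Q = ΔT / R_total = 30 / 0.1903

Q ≈ 158 W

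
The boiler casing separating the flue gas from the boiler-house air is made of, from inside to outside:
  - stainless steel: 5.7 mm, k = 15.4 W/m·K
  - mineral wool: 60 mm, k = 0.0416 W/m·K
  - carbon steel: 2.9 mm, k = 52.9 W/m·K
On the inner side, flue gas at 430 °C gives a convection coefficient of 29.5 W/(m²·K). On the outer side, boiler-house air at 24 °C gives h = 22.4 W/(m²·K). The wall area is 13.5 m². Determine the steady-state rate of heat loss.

Series thermal resistances:
R_inner film = 1/(h_i·A) = 1/(29.5×13.5) = 0.002511 K/W
R_stainless steel = L/(kA) = 0.0057/(15.4×13.5) = 2.742×10^-5 K/W
R_mineral wool = L/(kA) = 0.06/(0.0416×13.5) = 0.1068 K/W
R_carbon steel = L/(kA) = 0.0029/(52.9×13.5) = 4.061×10^-6 K/W
R_outer film = 1/(h_o·A) = 1/(22.4×13.5) = 0.003307 K/W
R_total = 0.1127 K/W
Q = ΔT / R_total = 406 / 0.1127

Q ≈ 3600 W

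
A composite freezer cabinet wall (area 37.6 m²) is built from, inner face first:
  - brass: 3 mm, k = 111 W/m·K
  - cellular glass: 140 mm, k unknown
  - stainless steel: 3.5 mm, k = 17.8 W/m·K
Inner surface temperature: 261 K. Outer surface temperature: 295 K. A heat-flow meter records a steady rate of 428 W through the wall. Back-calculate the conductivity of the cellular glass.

k ≈ 0.0469 W/(m·K)

Series thermal resistances:
R_brass = L/(kA) = 0.003/(111×37.6) = 7.188×10^-7 K/W
R_stainless steel = L/(kA) = 0.0035/(17.8×37.6) = 5.23×10^-6 K/W
Sum of known resistances R_other = 5.948×10^-6 K/W
Total R = ΔT/Q = 34/428 = 0.07944 K/W
R_cellular glass = R_total − R_other = 0.07943 K/W
k = L/(R·A) = 0.14/(0.07943×37.6)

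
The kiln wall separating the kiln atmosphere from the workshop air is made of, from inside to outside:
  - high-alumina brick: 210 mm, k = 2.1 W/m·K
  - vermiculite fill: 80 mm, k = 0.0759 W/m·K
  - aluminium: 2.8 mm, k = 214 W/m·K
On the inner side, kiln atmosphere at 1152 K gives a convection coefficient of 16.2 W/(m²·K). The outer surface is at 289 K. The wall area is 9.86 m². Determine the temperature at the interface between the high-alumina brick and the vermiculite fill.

T ≈ 1040 K

Thermal resistances in series:
R_inner film = 1/(h_i·A) = 1/(16.2×9.86) = 0.00626 K/W
R_high-alumina brick = L/(kA) = 0.21/(2.1×9.86) = 0.01014 K/W
R_vermiculite fill = L/(kA) = 0.08/(0.0759×9.86) = 0.1069 K/W
R_aluminium = L/(kA) = 0.0028/(214×9.86) = 1.327×10^-6 K/W
R_total = 0.1233 K/W;  Q = ΔT/R_total = 863/0.1233 = 6999 W
T_interface = T_inner − Q·ΣR(inner→interface) = 1152 − 7000×0.0164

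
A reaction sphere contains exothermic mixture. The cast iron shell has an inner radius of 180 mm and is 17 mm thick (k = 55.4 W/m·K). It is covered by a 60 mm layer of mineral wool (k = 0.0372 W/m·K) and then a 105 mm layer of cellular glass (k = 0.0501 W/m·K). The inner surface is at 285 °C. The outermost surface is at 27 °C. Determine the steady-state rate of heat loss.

Q ≈ 59.6 W

Spherical conduction: R = (1/r_in − 1/r_out)/(4πk) per layer; series-sum.
R_cast iron shell = (1/0.18 − 1/0.197)/(4π×55.4) = 6.886×10^-4 K/W
R_mineral wool = (1/0.197 − 1/0.257)/(4π×0.0372) = 2.535 K/W
R_cellular glass = (1/0.257 − 1/0.362)/(4π×0.0501) = 1.793 K/W
R_total = 4.328 K/W
Q = ΔT/R_total = 258/4.328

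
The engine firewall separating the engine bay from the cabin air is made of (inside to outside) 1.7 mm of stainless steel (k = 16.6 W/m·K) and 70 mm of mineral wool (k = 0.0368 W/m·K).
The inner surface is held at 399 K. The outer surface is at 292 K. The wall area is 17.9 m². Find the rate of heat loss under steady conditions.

Thermal resistances in series:
R_stainless steel = L/(kA) = 0.0017/(16.6×17.9) = 5.721×10^-6 K/W
R_mineral wool = L/(kA) = 0.07/(0.0368×17.9) = 0.1063 K/W
R_total = 0.1063 K/W
Q = ΔT / R_total = 107 / 0.1063

Q ≈ 1010 W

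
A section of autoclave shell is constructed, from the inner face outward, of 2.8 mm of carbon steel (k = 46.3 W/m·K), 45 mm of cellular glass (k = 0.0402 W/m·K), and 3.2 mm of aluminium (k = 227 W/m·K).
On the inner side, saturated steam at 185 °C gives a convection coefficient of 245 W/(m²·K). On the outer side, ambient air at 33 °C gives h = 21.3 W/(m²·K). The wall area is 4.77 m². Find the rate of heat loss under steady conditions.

Q ≈ 619 W

Treating each layer as a thermal resistance in series:
R_inner film = 1/(h_i·A) = 1/(245×4.77) = 8.557×10^-4 K/W
R_carbon steel = L/(kA) = 0.0028/(46.3×4.77) = 1.268×10^-5 K/W
R_cellular glass = L/(kA) = 0.045/(0.0402×4.77) = 0.2347 K/W
R_aluminium = L/(kA) = 0.0032/(227×4.77) = 2.955×10^-6 K/W
R_outer film = 1/(h_o·A) = 1/(21.3×4.77) = 0.009842 K/W
R_total = 0.2454 K/W
Q = ΔT / R_total = 152 / 0.2454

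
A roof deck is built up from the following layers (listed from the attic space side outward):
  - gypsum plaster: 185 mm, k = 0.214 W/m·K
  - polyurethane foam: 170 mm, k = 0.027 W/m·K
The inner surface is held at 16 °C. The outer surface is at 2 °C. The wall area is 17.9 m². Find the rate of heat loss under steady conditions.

Treating each layer as a thermal resistance in series:
R_gypsum plaster = L/(kA) = 0.185/(0.214×17.9) = 0.0483 K/W
R_polyurethane foam = L/(kA) = 0.17/(0.027×17.9) = 0.3517 K/W
R_total = 0.4 K/W
Q = ΔT / R_total = 14 / 0.4

Q ≈ 35 W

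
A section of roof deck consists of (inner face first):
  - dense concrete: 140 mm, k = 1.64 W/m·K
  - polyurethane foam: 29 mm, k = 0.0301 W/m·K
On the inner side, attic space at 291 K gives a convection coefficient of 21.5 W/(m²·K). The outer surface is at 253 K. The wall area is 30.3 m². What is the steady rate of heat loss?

Q ≈ 1050 W

Series thermal resistances:
R_inner film = 1/(h_i·A) = 1/(21.5×30.3) = 0.001535 K/W
R_dense concrete = L/(kA) = 0.14/(1.64×30.3) = 0.002817 K/W
R_polyurethane foam = L/(kA) = 0.029/(0.0301×30.3) = 0.0318 K/W
R_total = 0.03615 K/W
Q = ΔT / R_total = 38 / 0.03615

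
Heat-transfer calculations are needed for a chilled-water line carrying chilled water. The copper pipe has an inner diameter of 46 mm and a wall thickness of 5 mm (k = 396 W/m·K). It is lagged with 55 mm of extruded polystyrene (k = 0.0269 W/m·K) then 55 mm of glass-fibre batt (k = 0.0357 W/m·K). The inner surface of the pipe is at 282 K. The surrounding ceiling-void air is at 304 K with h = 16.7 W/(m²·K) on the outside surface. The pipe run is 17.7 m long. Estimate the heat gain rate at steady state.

Treating each annulus and film as a series resistance:
R_copper pipe wall = ln(28/23)/(2π×396×17.7) = 4.467×10^-6 K/W
R_extruded polystyrene = ln(83/28)/(2π×0.0269×17.7) = 0.3632 K/W
R_glass-fibre batt = ln(138/83)/(2π×0.0357×17.7) = 0.1281 K/W
R_outer film = 1/(h_o·2πr_oL) = 1/(16.7×2π×0.138×17.7) = 0.003902 K/W
R_total = 0.4952 K/W
Q = ΔT/R_total = 22/0.4952

Q ≈ 44.4 W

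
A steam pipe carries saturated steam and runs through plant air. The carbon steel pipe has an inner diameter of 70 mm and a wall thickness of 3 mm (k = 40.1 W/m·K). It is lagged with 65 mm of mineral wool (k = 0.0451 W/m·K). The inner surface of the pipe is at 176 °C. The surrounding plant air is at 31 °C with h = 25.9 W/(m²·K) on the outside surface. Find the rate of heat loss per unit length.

Per-layer cylindrical resistances, series-summed:
R_carbon steel pipe wall = ln(38/35)/(2π×40.1×1) = 3.264×10^-4 K/W
R_mineral wool = ln(103/38)/(2π×0.0451×1) = 3.519 K/W
R_outer film = 1/(h_o·2πr_oL) = 1/(25.9×2π×0.103×1) = 0.05966 K/W
R_total = 3.579 K/W
Q = ΔT/R_total = 145/3.579

q′ ≈ 40.5 W/m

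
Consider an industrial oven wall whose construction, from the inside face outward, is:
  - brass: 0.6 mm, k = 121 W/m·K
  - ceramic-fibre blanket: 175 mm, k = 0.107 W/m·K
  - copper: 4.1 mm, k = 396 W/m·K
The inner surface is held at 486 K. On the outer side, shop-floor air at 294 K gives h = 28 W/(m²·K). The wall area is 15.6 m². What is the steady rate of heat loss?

Thermal resistances in series:
R_brass = L/(kA) = 0.0006/(121×15.6) = 3.179×10^-7 K/W
R_ceramic-fibre blanket = L/(kA) = 0.175/(0.107×15.6) = 0.1048 K/W
R_copper = L/(kA) = 0.0041/(396×15.6) = 6.637×10^-7 K/W
R_outer film = 1/(h_o·A) = 1/(28×15.6) = 0.002289 K/W
R_total = 0.1071 K/W
Q = ΔT / R_total = 192 / 0.1071

Q ≈ 1790 W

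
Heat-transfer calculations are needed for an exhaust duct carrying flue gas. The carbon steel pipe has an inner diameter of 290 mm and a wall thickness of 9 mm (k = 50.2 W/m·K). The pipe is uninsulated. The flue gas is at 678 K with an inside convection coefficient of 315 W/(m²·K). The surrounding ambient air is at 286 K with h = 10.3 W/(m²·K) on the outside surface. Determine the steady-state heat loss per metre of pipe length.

q′ ≈ 3770 W/m

Radial resistances (cylindrical: R_cond = ln(r_o/r_i)/(2πkL), R_conv = 1/(h·2πrL)):
R_inner film = 1/(h_i·2πr₁L) = 1/(315×2π×0.145×1) = 0.003485 K/W
R_carbon steel pipe wall = ln(154/145)/(2π×50.2×1) = 1.909×10^-4 K/W
R_outer film = 1/(h_o·2πr_oL) = 1/(10.3×2π×0.154×1) = 0.1003 K/W
R_total = 0.104 K/W
Q = ΔT/R_total = 392/0.104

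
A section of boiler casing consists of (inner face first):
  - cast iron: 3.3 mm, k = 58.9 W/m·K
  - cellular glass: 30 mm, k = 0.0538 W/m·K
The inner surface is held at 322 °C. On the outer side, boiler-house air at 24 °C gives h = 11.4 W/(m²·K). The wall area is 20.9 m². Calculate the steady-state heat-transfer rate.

Thermal resistances in series:
R_cast iron = L/(kA) = 0.0033/(58.9×20.9) = 2.681×10^-6 K/W
R_cellular glass = L/(kA) = 0.03/(0.0538×20.9) = 0.02668 K/W
R_outer film = 1/(h_o·A) = 1/(11.4×20.9) = 0.004197 K/W
R_total = 0.03088 K/W
Q = ΔT / R_total = 298 / 0.03088

Q ≈ 9650 W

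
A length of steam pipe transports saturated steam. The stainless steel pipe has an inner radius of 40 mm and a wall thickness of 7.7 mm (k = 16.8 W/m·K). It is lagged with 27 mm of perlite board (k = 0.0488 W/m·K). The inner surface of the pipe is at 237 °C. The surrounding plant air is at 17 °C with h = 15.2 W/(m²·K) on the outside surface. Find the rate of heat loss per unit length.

q′ ≈ 137 W/m

Per-layer cylindrical resistances, series-summed:
R_stainless steel pipe wall = ln(47.7/40)/(2π×16.8×1) = 0.001668 K/W
R_perlite board = ln(74.7/47.7)/(2π×0.0488×1) = 1.463 K/W
R_outer film = 1/(h_o·2πr_oL) = 1/(15.2×2π×0.0747×1) = 0.1402 K/W
R_total = 1.605 K/W
Q = ΔT/R_total = 220/1.605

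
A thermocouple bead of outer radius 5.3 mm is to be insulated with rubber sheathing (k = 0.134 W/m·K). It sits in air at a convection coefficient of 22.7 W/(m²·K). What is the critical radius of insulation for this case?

r_cr ≈ 11.8 mm

For a sphere r_cr = 2k/h = 2×0.134/22.7
r_cr = 11.8 mm; since the bare radius (5.3 mm) is below r_cr, adding a thin layer of insulation will *increase* heat loss.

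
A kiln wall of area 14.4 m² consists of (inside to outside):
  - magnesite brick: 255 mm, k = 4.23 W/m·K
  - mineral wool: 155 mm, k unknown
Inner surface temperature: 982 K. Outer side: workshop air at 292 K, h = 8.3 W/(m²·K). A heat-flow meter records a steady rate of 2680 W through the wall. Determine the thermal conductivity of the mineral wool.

k ≈ 0.044 W/(m·K)

Model the wall as resistances in series:
R_magnesite brick = L/(kA) = 0.255/(4.23×14.4) = 0.004186 K/W
R_outer film = 1/(h_o·A) = 1/(8.3×14.4) = 0.008367 K/W
Sum of known resistances R_other = 0.01255 K/W
Total R = ΔT/Q = 690/2680 = 0.2575 K/W
R_mineral wool = R_total − R_other = 0.2449 K/W
k = L/(R·A) = 0.155/(0.2449×14.4)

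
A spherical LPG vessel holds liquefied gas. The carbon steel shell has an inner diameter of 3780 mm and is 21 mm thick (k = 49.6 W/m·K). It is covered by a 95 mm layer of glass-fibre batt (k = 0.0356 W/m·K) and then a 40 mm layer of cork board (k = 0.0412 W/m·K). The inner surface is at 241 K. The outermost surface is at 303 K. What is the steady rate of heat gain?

Radial (spherical) resistances in series:
R_carbon steel shell = (1/1.89 − 1/1.911)/(4π×49.6) = 9.328×10^-6 K/W
R_glass-fibre batt = (1/1.911 − 1/2.006)/(4π×0.0356) = 0.0554 K/W
R_cork board = (1/2.006 − 1/2.046)/(4π×0.0412) = 0.01882 K/W
R_total = 0.07423 K/W
Q = ΔT/R_total = 62/0.07423

Q ≈ 835 W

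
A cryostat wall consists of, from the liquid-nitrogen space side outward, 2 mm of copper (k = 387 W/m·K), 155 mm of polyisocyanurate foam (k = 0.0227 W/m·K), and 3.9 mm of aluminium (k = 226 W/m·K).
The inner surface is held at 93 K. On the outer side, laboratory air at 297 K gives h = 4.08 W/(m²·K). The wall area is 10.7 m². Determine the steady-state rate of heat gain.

Thermal resistances in series:
R_copper = L/(kA) = 0.002/(387×10.7) = 4.83×10^-7 K/W
R_polyisocyanurate foam = L/(kA) = 0.155/(0.0227×10.7) = 0.6381 K/W
R_aluminium = L/(kA) = 0.0039/(226×10.7) = 1.613×10^-6 K/W
R_outer film = 1/(h_o·A) = 1/(4.08×10.7) = 0.02291 K/W
R_total = 0.6611 K/W
Q = ΔT / R_total = 204 / 0.6611

Q ≈ 309 W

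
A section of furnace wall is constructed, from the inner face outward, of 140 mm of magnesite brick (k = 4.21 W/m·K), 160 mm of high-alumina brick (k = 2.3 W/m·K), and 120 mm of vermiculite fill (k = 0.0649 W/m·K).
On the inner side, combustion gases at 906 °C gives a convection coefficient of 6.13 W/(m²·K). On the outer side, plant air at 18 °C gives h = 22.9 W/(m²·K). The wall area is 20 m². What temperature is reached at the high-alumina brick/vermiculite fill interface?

T ≈ 797 °C

Using the resistance-network approach (series):
R_inner film = 1/(h_i·A) = 1/(6.13×20) = 0.008157 K/W
R_magnesite brick = L/(kA) = 0.14/(4.21×20) = 0.001663 K/W
R_high-alumina brick = L/(kA) = 0.16/(2.3×20) = 0.003478 K/W
R_vermiculite fill = L/(kA) = 0.12/(0.0649×20) = 0.09245 K/W
R_outer film = 1/(h_o·A) = 1/(22.9×20) = 0.002183 K/W
R_total = 0.1079 K/W;  Q = ΔT/R_total = 888/0.1079 = 8227 W
T_interface = T_inner − Q·ΣR(inner→interface) = 906 − 8230×0.0133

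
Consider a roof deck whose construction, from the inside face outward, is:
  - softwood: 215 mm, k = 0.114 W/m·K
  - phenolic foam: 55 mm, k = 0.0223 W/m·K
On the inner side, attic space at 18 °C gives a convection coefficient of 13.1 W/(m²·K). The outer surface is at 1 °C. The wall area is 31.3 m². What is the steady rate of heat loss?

Model the wall as resistances in series:
R_inner film = 1/(h_i·A) = 1/(13.1×31.3) = 0.002439 K/W
R_softwood = L/(kA) = 0.215/(0.114×31.3) = 0.06025 K/W
R_phenolic foam = L/(kA) = 0.055/(0.0223×31.3) = 0.0788 K/W
R_total = 0.1415 K/W
Q = ΔT / R_total = 17 / 0.1415

Q ≈ 120 W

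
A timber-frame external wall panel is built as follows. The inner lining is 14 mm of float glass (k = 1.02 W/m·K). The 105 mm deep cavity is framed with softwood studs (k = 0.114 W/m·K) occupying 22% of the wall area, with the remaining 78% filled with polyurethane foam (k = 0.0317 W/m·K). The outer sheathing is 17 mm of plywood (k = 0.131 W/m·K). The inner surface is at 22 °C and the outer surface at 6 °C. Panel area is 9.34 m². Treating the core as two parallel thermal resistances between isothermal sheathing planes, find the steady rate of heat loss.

Sheathing layers in series; stud and cavity paths in parallel between them.
R_inner = 0.014/(1.02×9.34) = 0.00147 K/W
R_stud  = 0.105/(0.114×0.22×9.34) = 0.4482 K/W
R_cav   = 0.105/(0.0317×0.78×9.34) = 0.4547 K/W
1/R_core = 1/R_stud + 1/R_cav → R_core = 0.2257 K/W
R_outer = 0.017/(0.131×9.34) = 0.01389 K/W
R_total = 0.2411 K/W
Q = ΔT/R_total = 16/0.2411

Q ≈ 66.4 W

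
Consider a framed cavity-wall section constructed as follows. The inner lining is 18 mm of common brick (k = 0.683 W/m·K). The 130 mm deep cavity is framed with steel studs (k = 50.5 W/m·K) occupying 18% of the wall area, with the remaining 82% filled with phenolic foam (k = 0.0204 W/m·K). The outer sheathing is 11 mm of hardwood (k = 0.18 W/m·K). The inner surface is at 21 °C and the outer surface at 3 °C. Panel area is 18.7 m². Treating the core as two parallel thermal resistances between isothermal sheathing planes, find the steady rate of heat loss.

Q ≈ 3310 W

Sheathing layers in series; stud and cavity paths in parallel between them.
R_inner = 0.018/(0.683×18.7) = 0.001409 K/W
R_stud  = 0.13/(50.5×0.18×18.7) = 7.648×10^-4 K/W
R_cav   = 0.13/(0.0204×0.82×18.7) = 0.4156 K/W
1/R_core = 1/R_stud + 1/R_cav → R_core = 7.634×10^-4 K/W
R_outer = 0.011/(0.18×18.7) = 0.003268 K/W
R_total = 0.005441 K/W
Q = ΔT/R_total = 18/0.005441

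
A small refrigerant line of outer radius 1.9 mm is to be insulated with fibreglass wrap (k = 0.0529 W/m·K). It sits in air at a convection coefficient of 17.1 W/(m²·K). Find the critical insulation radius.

For a cylinder r_cr = k/h = 0.0529/17.1
r_cr = 3.09 mm; since the bare radius (1.9 mm) is below r_cr, adding a thin layer of insulation will *increase* heat loss.

r_cr ≈ 3.09 mm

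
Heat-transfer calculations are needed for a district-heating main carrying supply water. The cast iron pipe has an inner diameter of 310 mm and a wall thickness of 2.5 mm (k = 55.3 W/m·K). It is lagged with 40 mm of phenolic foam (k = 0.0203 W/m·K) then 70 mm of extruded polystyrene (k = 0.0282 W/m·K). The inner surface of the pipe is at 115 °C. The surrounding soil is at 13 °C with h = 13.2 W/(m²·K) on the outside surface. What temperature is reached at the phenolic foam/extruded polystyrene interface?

Per-layer cylindrical resistances, series-summed:
R_cast iron pipe wall = ln(157.5/155)/(2π×55.3×1) = 4.605×10^-5 K/W
R_phenolic foam = ln(197.5/157.5)/(2π×0.0203×1) = 1.774 K/W
R_extruded polystyrene = ln(267.5/197.5)/(2π×0.0282×1) = 1.712 K/W
R_outer film = 1/(h_o·2πr_oL) = 1/(13.2×2π×0.2675×1) = 0.04507 K/W
R_total = 3.532 K/W
Q = ΔT/R_total = 102/3.532
Q = 28.9 W/m
T_interface = T_inner − Q·ΣR(inner→interface) = 115 − 28.9×1.774

T ≈ 63.8 °C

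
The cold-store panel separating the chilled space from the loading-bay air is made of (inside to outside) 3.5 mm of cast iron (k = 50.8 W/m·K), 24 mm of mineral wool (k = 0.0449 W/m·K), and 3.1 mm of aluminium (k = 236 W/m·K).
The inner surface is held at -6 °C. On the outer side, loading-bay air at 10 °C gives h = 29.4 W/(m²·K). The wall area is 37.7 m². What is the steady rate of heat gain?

Q ≈ 1060 W

Series thermal resistances:
R_cast iron = L/(kA) = 0.0035/(50.8×37.7) = 1.828×10^-6 K/W
R_mineral wool = L/(kA) = 0.024/(0.0449×37.7) = 0.01418 K/W
R_aluminium = L/(kA) = 0.0031/(236×37.7) = 3.484×10^-7 K/W
R_outer film = 1/(h_o·A) = 1/(29.4×37.7) = 9.022×10^-4 K/W
R_total = 0.01508 K/W
Q = ΔT / R_total = 16 / 0.01508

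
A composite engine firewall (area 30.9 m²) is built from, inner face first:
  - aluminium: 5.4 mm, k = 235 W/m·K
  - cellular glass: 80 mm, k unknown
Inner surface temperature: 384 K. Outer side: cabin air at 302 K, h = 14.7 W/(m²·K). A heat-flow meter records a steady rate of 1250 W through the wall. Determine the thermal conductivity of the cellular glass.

Thermal resistances in series:
R_aluminium = L/(kA) = 0.0054/(235×30.9) = 7.436×10^-7 K/W
R_outer film = 1/(h_o·A) = 1/(14.7×30.9) = 0.002202 K/W
Sum of known resistances R_other = 0.002202 K/W
Total R = ΔT/Q = 82/1250 = 0.0656 K/W
R_cellular glass = R_total − R_other = 0.0634 K/W
k = L/(R·A) = 0.08/(0.0634×30.9)

k ≈ 0.0408 W/(m·K)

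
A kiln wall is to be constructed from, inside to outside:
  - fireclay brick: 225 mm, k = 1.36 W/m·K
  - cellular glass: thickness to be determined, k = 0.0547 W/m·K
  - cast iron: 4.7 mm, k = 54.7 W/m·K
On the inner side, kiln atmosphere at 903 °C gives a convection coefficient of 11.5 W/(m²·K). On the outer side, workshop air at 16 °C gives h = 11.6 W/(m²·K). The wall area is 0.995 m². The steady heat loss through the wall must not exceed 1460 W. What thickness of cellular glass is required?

Treating each layer as a thermal resistance in series:
R_inner film = 1/(h_i·A) = 1/(11.5×0.995) = 0.08739 K/W
R_fireclay brick = L/(kA) = 0.225/(1.36×0.995) = 0.1663 K/W
R_cast iron = L/(kA) = 0.0047/(54.7×0.995) = 8.635×10^-5 K/W
R_outer film = 1/(h_o·A) = 1/(11.6×0.995) = 0.08664 K/W
Sum of the known resistances R_other = 0.3404 K/W
Required total resistance R_tot = ΔT/Q_allow = 887/1460 = 0.6075 K/W
R_cellular glass = R_tot − R_other = 0.2671 K/W
L = R·k·A = 0.2671×0.0547×0.995

L ≈ 14.5 mm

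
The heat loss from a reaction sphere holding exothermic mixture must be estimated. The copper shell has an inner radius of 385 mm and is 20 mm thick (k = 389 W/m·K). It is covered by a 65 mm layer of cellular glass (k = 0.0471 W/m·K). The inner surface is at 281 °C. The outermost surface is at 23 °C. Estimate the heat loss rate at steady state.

Spherical conduction: R = (1/r_in − 1/r_out)/(4πk) per layer; series-sum.
R_copper shell = (1/0.385 − 1/0.405)/(4π×389) = 2.624×10^-5 K/W
R_cellular glass = (1/0.405 − 1/0.47)/(4π×0.0471) = 0.5769 K/W
R_total = 0.577 K/W
Q = ΔT/R_total = 258/0.577

Q ≈ 447 W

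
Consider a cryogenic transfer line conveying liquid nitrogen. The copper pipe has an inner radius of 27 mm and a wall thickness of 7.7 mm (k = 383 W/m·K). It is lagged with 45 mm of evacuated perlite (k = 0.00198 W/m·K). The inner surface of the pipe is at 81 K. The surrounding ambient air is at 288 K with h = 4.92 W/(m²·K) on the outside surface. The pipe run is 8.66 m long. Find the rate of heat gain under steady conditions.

Q ≈ 26.7 W

Cylindrical conduction, so R = ln(r₂/r₁)/(2πkL) per layer, in series:
R_copper pipe wall = ln(34.7/27)/(2π×383×8.66) = 1.204×10^-5 K/W
R_evacuated perlite = ln(79.7/34.7)/(2π×0.00198×8.66) = 7.718 K/W
R_outer film = 1/(h_o·2πr_oL) = 1/(4.92×2π×0.0797×8.66) = 0.04687 K/W
R_total = 7.765 K/W
Q = ΔT/R_total = 207/7.765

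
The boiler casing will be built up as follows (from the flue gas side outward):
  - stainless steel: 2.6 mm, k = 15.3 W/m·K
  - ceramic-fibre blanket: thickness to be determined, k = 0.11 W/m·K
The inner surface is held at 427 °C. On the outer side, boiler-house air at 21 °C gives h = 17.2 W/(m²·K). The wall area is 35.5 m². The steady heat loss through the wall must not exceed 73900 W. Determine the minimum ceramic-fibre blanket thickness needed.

L ≈ 15 mm

Model the wall as resistances in series:
R_stainless steel = L/(kA) = 0.0026/(15.3×35.5) = 4.787×10^-6 K/W
R_outer film = 1/(h_o·A) = 1/(17.2×35.5) = 0.001638 K/W
Sum of the known resistances R_other = 0.001643 K/W
Required total resistance R_tot = ΔT/Q_allow = 406/73900 = 0.005494 K/W
R_ceramic-fibre blanket = R_tot − R_other = 0.003851 K/W
L = R·k·A = 0.003851×0.11×35.5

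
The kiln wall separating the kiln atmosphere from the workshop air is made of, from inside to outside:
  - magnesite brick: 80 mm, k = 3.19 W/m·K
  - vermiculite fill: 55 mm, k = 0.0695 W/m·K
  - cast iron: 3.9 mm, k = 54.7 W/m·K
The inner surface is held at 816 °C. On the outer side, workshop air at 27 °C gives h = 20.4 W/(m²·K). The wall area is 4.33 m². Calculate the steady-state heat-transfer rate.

Q ≈ 3950 W

Series thermal resistances:
R_magnesite brick = L/(kA) = 0.08/(3.19×4.33) = 0.005792 K/W
R_vermiculite fill = L/(kA) = 0.055/(0.0695×4.33) = 0.1828 K/W
R_cast iron = L/(kA) = 0.0039/(54.7×4.33) = 1.647×10^-5 K/W
R_outer film = 1/(h_o·A) = 1/(20.4×4.33) = 0.01132 K/W
R_total = 0.1999 K/W
Q = ΔT / R_total = 789 / 0.1999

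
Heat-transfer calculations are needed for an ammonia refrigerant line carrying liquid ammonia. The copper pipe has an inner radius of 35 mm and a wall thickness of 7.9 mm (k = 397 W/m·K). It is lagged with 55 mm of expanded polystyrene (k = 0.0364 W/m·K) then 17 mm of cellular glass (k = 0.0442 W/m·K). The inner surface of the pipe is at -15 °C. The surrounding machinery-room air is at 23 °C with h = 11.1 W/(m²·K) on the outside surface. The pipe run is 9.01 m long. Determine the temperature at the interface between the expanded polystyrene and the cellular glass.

T ≈ 16.8 °C

For a radial system each layer contributes R = ln(r_out/r_in)/(2πkL); films add R = 1/(hA).
R_copper pipe wall = ln(42.9/35)/(2π×397×9.01) = 9.056×10^-6 K/W
R_expanded polystyrene = ln(97.9/42.9)/(2π×0.0364×9.01) = 0.4004 K/W
R_cellular glass = ln(114.9/97.9)/(2π×0.0442×9.01) = 0.06399 K/W
R_outer film = 1/(h_o·2πr_oL) = 1/(11.1×2π×0.1149×9.01) = 0.01385 K/W
R_total = 0.4782 K/W
Q = ΔT/R_total = 38/0.4782
Q = 79.5 W
T_interface = T_inner + Q·ΣR(inner→interface) = -15 + 79.5×0.4004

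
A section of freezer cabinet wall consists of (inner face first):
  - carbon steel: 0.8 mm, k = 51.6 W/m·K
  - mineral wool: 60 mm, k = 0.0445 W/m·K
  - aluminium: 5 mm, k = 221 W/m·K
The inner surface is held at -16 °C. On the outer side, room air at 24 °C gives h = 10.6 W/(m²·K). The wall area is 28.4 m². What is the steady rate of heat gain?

Thermal resistances in series:
R_carbon steel = L/(kA) = 0.0008/(51.6×28.4) = 5.459×10^-7 K/W
R_mineral wool = L/(kA) = 0.06/(0.0445×28.4) = 0.04748 K/W
R_aluminium = L/(kA) = 0.005/(221×28.4) = 7.966×10^-7 K/W
R_outer film = 1/(h_o·A) = 1/(10.6×28.4) = 0.003322 K/W
R_total = 0.0508 K/W
Q = ΔT / R_total = 40 / 0.0508

Q ≈ 787 W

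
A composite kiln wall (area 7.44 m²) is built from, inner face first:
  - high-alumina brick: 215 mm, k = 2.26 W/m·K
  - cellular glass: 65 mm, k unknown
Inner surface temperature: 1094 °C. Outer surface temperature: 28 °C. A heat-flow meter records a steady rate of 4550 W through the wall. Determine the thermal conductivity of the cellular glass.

k ≈ 0.0394 W/(m·K)

Series thermal resistances:
R_high-alumina brick = L/(kA) = 0.215/(2.26×7.44) = 0.01279 K/W
Sum of known resistances R_other = 0.01279 K/W
Total R = ΔT/Q = 1066/4550 = 0.2343 K/W
R_cellular glass = R_total − R_other = 0.2215 K/W
k = L/(R·A) = 0.065/(0.2215×7.44)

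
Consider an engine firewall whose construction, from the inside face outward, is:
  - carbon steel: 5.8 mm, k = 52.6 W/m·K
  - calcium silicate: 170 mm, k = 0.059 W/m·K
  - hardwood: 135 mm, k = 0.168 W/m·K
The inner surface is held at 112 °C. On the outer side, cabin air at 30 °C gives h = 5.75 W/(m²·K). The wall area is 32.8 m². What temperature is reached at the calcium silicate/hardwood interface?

Model the wall as resistances in series:
R_carbon steel = L/(kA) = 0.0058/(52.6×32.8) = 3.362×10^-6 K/W
R_calcium silicate = L/(kA) = 0.17/(0.059×32.8) = 0.08785 K/W
R_hardwood = L/(kA) = 0.135/(0.168×32.8) = 0.0245 K/W
R_outer film = 1/(h_o·A) = 1/(5.75×32.8) = 0.005302 K/W
R_total = 0.1177 K/W;  Q = ΔT/R_total = 82/0.1177 = 697 W
T_interface = T_inner − Q·ΣR(inner→interface) = 112 − 697×0.08785

T ≈ 50.8 °C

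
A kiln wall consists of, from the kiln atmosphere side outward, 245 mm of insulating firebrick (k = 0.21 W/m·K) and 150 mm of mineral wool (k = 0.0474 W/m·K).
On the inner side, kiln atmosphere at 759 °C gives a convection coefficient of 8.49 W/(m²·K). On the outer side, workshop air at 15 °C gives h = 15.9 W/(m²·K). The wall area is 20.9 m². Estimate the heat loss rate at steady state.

Q ≈ 3450 W

Series thermal resistances:
R_inner film = 1/(h_i·A) = 1/(8.49×20.9) = 0.005636 K/W
R_insulating firebrick = L/(kA) = 0.245/(0.21×20.9) = 0.05582 K/W
R_mineral wool = L/(kA) = 0.15/(0.0474×20.9) = 0.1514 K/W
R_outer film = 1/(h_o·A) = 1/(15.9×20.9) = 0.003009 K/W
R_total = 0.2159 K/W
Q = ΔT / R_total = 744 / 0.2159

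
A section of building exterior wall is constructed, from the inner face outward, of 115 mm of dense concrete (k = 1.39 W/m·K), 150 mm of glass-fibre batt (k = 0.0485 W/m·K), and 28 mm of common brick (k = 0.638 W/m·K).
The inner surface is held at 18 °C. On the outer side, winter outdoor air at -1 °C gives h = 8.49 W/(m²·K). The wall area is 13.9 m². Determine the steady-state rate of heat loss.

Thermal resistances in series:
R_dense concrete = L/(kA) = 0.115/(1.39×13.9) = 0.005952 K/W
R_glass-fibre batt = L/(kA) = 0.15/(0.0485×13.9) = 0.2225 K/W
R_common brick = L/(kA) = 0.028/(0.638×13.9) = 0.003157 K/W
R_outer film = 1/(h_o·A) = 1/(8.49×13.9) = 0.008474 K/W
R_total = 0.2401 K/W
Q = ΔT / R_total = 19 / 0.2401

Q ≈ 79.1 W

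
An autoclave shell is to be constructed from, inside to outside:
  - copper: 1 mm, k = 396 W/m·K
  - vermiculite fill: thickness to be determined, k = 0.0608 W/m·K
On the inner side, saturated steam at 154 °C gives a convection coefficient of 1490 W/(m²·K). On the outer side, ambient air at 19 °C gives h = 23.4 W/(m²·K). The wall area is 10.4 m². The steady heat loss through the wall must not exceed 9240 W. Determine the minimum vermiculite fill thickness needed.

Thermal resistances in series:
R_inner film = 1/(h_i·A) = 1/(1490×10.4) = 6.453×10^-5 K/W
R_copper = L/(kA) = 0.001/(396×10.4) = 2.428×10^-7 K/W
R_outer film = 1/(h_o·A) = 1/(23.4×10.4) = 0.004109 K/W
Sum of the known resistances R_other = 0.004174 K/W
Required total resistance R_tot = ΔT/Q_allow = 135/9240 = 0.01461 K/W
R_vermiculite fill = R_tot − R_other = 0.01044 K/W
L = R·k·A = 0.01044×0.0608×10.4

L ≈ 6.6 mm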